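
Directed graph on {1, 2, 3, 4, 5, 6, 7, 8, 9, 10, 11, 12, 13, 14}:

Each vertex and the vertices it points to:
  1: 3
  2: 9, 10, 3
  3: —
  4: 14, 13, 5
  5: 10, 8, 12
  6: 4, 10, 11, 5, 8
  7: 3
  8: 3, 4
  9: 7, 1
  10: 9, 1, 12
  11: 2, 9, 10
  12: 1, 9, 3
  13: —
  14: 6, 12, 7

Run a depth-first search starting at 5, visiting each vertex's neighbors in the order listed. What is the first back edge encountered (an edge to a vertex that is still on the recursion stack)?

6→4

DFS from 5 (visiting each vertex's neighbors in the order listed); mark gray on enter, black on exit:
5 gray
  10 gray
    9 gray
      7 gray
        3 gray
        3 black
      7 black
      1 gray
        1→3: 3 black — skip
      1 black
    9 black
    10→1: 1 black — skip
    12 gray
      12→1: 1 black — skip
      12→9: 9 black — skip
      12→3: 3 black — skip
    12 black
  10 black
  8 gray
    8→3: 3 black — skip
    4 gray
      14 gray
        6 gray
          6→4: 4 is gray → back edge
First back edge: 6 → 4.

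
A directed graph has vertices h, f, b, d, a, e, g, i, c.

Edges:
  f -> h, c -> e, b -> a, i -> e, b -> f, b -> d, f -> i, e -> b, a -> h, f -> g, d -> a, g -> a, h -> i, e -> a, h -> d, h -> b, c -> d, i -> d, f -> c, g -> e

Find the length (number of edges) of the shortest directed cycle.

3

For each vertex v, BFS finds the shortest path from v back to v.
The shortest such closed walk is f → h → b → f, length 3.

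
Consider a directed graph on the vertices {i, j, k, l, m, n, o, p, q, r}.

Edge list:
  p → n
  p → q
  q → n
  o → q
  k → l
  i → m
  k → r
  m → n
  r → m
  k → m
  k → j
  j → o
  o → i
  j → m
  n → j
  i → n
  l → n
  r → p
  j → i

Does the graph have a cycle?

DFS with white/gray/black marking, starting from m:
m gray
  n gray
    j gray
      o gray
        q gray
          q→n: n is gray → back edge
Back edge found, so a cycle exists: n → j → o → q → n.

Yes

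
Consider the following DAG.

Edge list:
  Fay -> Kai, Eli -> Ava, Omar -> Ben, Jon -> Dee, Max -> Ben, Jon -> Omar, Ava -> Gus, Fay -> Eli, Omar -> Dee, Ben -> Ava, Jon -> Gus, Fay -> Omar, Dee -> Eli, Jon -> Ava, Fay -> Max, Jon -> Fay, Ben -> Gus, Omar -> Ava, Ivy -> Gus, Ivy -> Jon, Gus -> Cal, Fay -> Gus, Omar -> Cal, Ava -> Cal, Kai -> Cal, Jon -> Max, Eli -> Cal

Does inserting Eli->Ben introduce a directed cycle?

No

Adding Eli→Ben creates a cycle iff Ben can already reach Eli.
Explore from Ben: no path reaches Eli. The graph stays acyclic.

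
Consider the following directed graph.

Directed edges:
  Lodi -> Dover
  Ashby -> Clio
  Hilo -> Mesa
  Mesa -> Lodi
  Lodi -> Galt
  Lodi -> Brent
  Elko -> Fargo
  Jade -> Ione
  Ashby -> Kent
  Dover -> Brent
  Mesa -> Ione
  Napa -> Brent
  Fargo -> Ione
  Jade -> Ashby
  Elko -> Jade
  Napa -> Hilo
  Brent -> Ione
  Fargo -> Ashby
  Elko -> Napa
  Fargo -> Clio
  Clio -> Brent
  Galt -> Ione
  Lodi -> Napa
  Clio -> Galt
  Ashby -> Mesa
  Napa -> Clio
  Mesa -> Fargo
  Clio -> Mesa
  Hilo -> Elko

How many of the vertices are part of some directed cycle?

9

A vertex is on a directed cycle iff it belongs to a strongly connected component of size ≥ 2 (or has a self-loop).
The vertices on cycles are {Clio, Elko, Hilo, Jade, Lodi, Mesa, Napa, Ashby, Fargo} — 9 in total.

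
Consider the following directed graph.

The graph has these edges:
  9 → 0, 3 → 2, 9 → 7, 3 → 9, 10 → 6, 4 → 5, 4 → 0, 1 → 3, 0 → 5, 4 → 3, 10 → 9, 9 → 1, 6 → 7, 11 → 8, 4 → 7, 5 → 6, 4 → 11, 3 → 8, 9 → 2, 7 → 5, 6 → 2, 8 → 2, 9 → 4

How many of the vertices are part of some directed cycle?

7

A vertex is on a directed cycle iff it belongs to a strongly connected component of size ≥ 2 (or has a self-loop).
The vertices on cycles are {1, 3, 4, 5, 6, 7, 9} — 7 in total.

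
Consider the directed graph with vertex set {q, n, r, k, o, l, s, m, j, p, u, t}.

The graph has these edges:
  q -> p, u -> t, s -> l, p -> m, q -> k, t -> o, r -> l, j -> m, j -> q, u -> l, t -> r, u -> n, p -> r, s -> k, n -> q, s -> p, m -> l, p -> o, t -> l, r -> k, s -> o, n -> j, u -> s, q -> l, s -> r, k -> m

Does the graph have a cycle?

No

DFS with white/gray/black marking, starting from l:
l gray
l black
q gray
  k gray
    m gray
      m→l: l black — skip
    m black
  k black
  q→l: l black — skip
  p gray
    o gray
    o black
    p→m: m black — skip
    r gray
      r→l: l black — skip
      r→k: k black — skip
    r black
  p black
q black
n gray
  n→q: q black — skip
  j gray
    j→q: q black — skip
    j→m: m black — skip
  j black
n black
s gray
  s→o: o black — skip
  s→k: k black — skip
  s→l: l black — skip
  s→r: r black — skip
  s→p: p black — skip
s black
u gray
  u→l: l black — skip
  u→n: n black — skip
  u→s: s black — skip
  t gray
    t→r: r black — skip
    t→o: o black — skip
    t→l: l black — skip
  t black
u black
Every edge goes to a white or black vertex — no back edge, so the graph is acyclic.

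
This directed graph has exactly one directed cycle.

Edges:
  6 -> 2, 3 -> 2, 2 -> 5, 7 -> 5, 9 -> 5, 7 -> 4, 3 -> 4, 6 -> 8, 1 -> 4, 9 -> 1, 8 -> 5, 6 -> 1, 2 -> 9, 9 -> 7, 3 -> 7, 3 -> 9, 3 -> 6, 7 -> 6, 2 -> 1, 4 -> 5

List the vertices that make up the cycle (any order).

2, 6, 7, 9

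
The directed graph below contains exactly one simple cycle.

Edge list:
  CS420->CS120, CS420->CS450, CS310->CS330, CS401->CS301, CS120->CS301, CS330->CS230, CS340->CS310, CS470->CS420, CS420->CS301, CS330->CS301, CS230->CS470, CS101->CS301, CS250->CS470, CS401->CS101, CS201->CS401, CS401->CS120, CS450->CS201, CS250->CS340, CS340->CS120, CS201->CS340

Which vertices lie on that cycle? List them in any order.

CS201, CS230, CS310, CS330, CS340, CS420, CS450, CS470

DFS with gray/black marking from CS470:
CS470 gray
  CS420 gray
    CS120 gray
      CS301 gray
      CS301 black
    CS120 black
    CS420→CS301: CS301 black — skip
    CS450 gray
      CS201 gray
        CS340 gray
          CS310 gray
            CS330 gray
              CS330→CS301: CS301 black — skip
              CS230 gray
                CS230→CS470: CS470 is gray → back edge
Back edge closes the cycle CS470 → CS420 → CS450 → CS201 → CS340 → CS310 → CS330 → CS230 → CS470; its vertices are {CS201, CS230, CS310, CS330, CS340, CS420, CS450, CS470}.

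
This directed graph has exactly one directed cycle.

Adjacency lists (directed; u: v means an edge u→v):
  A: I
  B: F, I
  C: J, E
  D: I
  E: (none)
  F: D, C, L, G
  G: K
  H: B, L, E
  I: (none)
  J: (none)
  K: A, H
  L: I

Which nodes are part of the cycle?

B, F, G, H, K

DFS with gray/black marking from F:
F gray
  D gray
    I gray
    I black
  D black
  C gray
    J gray
    J black
    E gray
    E black
  C black
  L gray
    L→I: I black — skip
  L black
  G gray
    K gray
      A gray
        A→I: I black — skip
      A black
      H gray
        B gray
          B→F: F is gray → back edge
Back edge closes the cycle F → G → K → H → B → F; its vertices are {B, F, G, H, K}.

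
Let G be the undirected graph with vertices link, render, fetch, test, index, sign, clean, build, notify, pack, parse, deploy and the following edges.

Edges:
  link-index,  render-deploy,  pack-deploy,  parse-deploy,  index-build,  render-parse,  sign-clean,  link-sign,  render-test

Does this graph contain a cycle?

Yes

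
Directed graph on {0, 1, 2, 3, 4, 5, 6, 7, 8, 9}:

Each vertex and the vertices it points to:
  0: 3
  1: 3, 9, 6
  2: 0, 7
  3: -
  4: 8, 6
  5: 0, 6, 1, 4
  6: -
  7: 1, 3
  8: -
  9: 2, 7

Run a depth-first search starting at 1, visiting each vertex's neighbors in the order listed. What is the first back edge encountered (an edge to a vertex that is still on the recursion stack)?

DFS from 1 (visiting each vertex's neighbors in the order listed); mark gray on enter, black on exit:
1 gray
  3 gray
  3 black
  9 gray
    2 gray
      0 gray
        0→3: 3 black — skip
      0 black
      7 gray
        7→1: 1 is gray → back edge
First back edge: 7 → 1.

7→1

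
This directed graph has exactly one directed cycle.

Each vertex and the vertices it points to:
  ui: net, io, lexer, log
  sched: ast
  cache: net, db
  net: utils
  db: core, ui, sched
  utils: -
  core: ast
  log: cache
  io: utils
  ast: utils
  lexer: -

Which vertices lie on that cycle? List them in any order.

db, ui, log, cache

DFS with gray/black marking from log:
log gray
  cache gray
    net gray
      utils gray
      utils black
    net black
    db gray
      core gray
        ast gray
          ast→utils: utils black — skip
        ast black
      core black
      ui gray
        ui→net: net black — skip
        io gray
          io→utils: utils black — skip
        io black
        lexer gray
        lexer black
        ui→log: log is gray → back edge
Back edge closes the cycle log → cache → db → ui → log; its vertices are {db, ui, log, cache}.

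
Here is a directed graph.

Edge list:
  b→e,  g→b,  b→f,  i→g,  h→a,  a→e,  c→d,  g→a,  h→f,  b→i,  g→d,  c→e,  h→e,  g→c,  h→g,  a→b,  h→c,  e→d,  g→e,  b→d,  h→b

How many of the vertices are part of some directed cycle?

A vertex is on a directed cycle iff it belongs to a strongly connected component of size ≥ 2 (or has a self-loop).
The vertices on cycles are {a, b, g, i} — 4 in total.

4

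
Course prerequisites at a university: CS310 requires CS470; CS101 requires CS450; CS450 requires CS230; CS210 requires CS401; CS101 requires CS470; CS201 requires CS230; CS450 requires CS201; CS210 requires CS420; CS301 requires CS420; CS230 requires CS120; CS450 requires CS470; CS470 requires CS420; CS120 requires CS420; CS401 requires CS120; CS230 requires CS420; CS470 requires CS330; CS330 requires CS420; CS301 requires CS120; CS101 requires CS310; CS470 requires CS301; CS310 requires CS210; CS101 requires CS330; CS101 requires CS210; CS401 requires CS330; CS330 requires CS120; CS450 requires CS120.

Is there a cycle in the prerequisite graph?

No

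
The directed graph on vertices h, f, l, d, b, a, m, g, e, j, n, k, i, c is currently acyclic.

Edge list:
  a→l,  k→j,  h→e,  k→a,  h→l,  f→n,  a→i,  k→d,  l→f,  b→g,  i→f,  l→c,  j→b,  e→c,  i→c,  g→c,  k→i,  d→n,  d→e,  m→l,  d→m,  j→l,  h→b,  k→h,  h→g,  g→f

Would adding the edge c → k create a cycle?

Yes

Adding c→k creates a cycle iff k can already reach c.
Path from k: k → i → c.
So k → … → c → k is a cycle.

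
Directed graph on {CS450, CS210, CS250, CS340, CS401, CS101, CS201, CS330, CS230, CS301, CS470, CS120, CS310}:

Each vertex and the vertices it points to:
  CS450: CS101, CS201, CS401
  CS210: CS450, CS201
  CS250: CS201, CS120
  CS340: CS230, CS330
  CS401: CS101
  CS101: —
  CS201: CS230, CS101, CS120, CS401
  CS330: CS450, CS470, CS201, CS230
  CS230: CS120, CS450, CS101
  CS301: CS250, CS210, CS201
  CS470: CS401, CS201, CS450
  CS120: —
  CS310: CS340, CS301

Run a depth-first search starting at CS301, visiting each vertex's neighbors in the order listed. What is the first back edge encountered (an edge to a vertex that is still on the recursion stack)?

DFS from CS301 (visiting each vertex's neighbors in the order listed); mark gray on enter, black on exit:
CS301 gray
  CS250 gray
    CS201 gray
      CS230 gray
        CS120 gray
        CS120 black
        CS450 gray
          CS101 gray
          CS101 black
          CS450→CS201: CS201 is gray → back edge
First back edge: CS450 → CS201.

CS450->CS201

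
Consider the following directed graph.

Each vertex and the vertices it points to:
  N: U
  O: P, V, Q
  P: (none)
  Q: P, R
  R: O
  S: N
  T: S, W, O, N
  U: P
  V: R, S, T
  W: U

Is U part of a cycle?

U lies on a cycle iff there is a path from U back to itself.
Exploring from U, it never reaches itself; equivalently, its strongly connected component is a singleton.

No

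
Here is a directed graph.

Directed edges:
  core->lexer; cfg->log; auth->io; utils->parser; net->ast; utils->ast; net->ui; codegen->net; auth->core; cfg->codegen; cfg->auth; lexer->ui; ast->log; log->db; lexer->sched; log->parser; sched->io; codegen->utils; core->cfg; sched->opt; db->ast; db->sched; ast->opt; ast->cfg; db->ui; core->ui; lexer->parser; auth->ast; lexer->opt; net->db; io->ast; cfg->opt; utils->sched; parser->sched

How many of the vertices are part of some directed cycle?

13

A vertex is on a directed cycle iff it belongs to a strongly connected component of size ≥ 2 (or has a self-loop).
The vertices on cycles are {db, io, ast, cfg, log, net, auth, core, lexer, sched, utils, parser, codegen} — 13 in total.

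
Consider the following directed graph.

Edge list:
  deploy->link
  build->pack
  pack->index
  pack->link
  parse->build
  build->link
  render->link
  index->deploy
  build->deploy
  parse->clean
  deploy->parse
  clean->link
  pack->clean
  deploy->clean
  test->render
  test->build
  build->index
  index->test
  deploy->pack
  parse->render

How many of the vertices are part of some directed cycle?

6

A vertex is on a directed cycle iff it belongs to a strongly connected component of size ≥ 2 (or has a self-loop).
The vertices on cycles are {pack, test, build, index, parse, deploy} — 6 in total.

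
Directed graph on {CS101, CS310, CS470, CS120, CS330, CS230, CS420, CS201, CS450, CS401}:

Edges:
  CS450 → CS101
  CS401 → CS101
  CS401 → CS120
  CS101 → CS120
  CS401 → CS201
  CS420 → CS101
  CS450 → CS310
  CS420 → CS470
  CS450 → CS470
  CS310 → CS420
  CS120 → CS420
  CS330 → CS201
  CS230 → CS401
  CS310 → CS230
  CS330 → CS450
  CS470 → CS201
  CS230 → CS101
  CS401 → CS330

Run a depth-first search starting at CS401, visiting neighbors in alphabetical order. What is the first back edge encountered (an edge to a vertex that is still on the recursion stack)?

DFS from CS401 (visiting neighbors in alphabetical order); mark gray on enter, black on exit:
CS401 gray
  CS101 gray
    CS120 gray
      CS420 gray
        CS420→CS101: CS101 is gray → back edge
First back edge: CS420 → CS101.

CS420→CS101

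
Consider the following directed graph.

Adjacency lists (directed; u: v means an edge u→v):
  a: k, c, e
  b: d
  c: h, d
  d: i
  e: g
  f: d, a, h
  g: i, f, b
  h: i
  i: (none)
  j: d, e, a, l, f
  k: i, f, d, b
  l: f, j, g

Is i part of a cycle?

i lies on a cycle iff there is a path from i back to itself.
Exploring from i, it never reaches itself; equivalently, its strongly connected component is a singleton.

No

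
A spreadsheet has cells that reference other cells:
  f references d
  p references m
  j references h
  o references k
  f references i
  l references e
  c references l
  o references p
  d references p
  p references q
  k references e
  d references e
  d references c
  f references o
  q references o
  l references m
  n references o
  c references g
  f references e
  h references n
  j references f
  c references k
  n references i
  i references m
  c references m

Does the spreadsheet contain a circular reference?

Yes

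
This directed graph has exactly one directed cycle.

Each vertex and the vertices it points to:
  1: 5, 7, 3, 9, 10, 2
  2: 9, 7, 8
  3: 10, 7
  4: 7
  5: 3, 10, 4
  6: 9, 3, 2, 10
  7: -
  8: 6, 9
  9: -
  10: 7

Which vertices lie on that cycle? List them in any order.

2, 6, 8

DFS with gray/black marking from 2:
2 gray
  9 gray
  9 black
  7 gray
  7 black
  8 gray
    6 gray
      6→9: 9 black — skip
      3 gray
        10 gray
          10→7: 7 black — skip
        10 black
        3→7: 7 black — skip
      3 black
      6→2: 2 is gray → back edge
Back edge closes the cycle 2 → 8 → 6 → 2; its vertices are {2, 6, 8}.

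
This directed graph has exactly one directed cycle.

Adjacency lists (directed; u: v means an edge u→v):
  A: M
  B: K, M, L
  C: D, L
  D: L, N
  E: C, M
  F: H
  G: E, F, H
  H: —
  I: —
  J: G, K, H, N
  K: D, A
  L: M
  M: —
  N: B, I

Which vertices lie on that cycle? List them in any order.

DFS with gray/black marking from N:
N gray
  B gray
    K gray
      D gray
        L gray
          M gray
          M black
        L black
        D→N: N is gray → back edge
Back edge closes the cycle N → B → K → D → N; its vertices are {B, D, K, N}.

B, D, K, N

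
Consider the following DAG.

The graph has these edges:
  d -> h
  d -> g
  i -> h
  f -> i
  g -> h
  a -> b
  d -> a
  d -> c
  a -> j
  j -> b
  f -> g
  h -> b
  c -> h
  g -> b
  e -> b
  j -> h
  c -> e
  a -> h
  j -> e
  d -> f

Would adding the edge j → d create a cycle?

Adding j→d creates a cycle iff d can already reach j.
Path from d: d → a → j.
So d → … → j → d is a cycle.

Yes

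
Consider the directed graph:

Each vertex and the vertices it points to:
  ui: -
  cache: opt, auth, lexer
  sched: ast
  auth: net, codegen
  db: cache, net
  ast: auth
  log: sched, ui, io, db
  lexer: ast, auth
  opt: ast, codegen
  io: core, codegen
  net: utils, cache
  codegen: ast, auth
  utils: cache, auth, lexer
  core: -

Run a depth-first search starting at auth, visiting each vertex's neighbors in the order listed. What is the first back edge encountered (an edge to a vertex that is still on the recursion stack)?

ast→auth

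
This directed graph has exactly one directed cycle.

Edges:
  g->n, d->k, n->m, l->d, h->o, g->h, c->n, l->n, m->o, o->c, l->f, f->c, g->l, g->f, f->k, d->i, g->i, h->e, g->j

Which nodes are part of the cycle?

c, m, n, o

DFS with gray/black marking from n:
n gray
  m gray
    o gray
      c gray
        c→n: n is gray → back edge
Back edge closes the cycle n → m → o → c → n; its vertices are {c, m, n, o}.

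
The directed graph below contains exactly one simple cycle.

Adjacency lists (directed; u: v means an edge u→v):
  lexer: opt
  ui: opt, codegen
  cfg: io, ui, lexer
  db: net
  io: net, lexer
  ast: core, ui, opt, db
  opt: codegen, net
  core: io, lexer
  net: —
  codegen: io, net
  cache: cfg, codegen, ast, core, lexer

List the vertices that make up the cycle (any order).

io, opt, lexer, codegen

DFS with gray/black marking from opt:
opt gray
  codegen gray
    io gray
      net gray
      net black
      lexer gray
        lexer→opt: opt is gray → back edge
Back edge closes the cycle opt → codegen → io → lexer → opt; its vertices are {io, opt, lexer, codegen}.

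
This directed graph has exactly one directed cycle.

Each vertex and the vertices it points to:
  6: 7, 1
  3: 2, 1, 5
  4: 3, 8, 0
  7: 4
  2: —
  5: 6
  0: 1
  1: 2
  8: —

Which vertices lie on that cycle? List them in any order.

DFS with gray/black marking from 4:
4 gray
  3 gray
    2 gray
    2 black
    1 gray
      1→2: 2 black — skip
    1 black
    5 gray
      6 gray
        7 gray
          7→4: 4 is gray → back edge
Back edge closes the cycle 4 → 3 → 5 → 6 → 7 → 4; its vertices are {3, 4, 5, 6, 7}.

3, 4, 5, 6, 7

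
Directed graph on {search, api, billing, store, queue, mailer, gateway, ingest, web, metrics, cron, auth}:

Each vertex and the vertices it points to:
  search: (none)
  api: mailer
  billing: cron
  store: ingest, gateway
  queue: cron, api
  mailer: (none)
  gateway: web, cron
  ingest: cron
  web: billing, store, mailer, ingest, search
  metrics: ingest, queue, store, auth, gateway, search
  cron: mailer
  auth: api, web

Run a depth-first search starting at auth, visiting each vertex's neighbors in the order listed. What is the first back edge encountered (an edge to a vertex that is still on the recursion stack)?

gateway→web

DFS from auth (visiting each vertex's neighbors in the order listed); mark gray on enter, black on exit:
auth gray
  api gray
    mailer gray
    mailer black
  api black
  web gray
    billing gray
      cron gray
        cron→mailer: mailer black — skip
      cron black
    billing black
    store gray
      ingest gray
        ingest→cron: cron black — skip
      ingest black
      gateway gray
        gateway→web: web is gray → back edge
First back edge: gateway → web.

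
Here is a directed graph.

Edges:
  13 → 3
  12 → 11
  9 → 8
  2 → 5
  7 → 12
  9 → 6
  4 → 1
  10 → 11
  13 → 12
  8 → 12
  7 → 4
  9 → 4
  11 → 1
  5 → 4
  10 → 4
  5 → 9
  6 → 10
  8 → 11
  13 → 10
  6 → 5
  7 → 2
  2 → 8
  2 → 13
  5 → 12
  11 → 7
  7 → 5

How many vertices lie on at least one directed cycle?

10

A vertex is on a directed cycle iff it belongs to a strongly connected component of size ≥ 2 (or has a self-loop).
The vertices on cycles are {2, 5, 6, 7, 8, 9, 10, 11, 12, 13} — 10 in total.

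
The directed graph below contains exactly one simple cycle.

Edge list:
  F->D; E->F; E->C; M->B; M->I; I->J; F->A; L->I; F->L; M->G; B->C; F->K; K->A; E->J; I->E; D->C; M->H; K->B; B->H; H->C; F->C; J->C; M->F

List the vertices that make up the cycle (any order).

DFS with gray/black marking from F:
F gray
  K gray
    A gray
    A black
    B gray
      H gray
        C gray
        C black
      H black
      B→C: C black — skip
    B black
  K black
  L gray
    I gray
      J gray
        J→C: C black — skip
      J black
      E gray
        E→C: C black — skip
        E→F: F is gray → back edge
Back edge closes the cycle F → L → I → E → F; its vertices are {E, F, I, L}.

E, F, I, L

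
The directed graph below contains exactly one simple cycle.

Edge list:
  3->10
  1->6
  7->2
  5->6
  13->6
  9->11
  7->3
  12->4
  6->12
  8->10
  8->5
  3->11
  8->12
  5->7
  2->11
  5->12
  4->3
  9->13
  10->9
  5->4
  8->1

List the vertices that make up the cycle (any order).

3, 4, 6, 9, 10, 12, 13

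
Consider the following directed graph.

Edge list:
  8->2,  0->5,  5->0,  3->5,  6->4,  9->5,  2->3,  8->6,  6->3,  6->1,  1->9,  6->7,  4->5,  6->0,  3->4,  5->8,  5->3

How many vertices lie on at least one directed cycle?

9

A vertex is on a directed cycle iff it belongs to a strongly connected component of size ≥ 2 (or has a self-loop).
The vertices on cycles are {0, 1, 2, 3, 4, 5, 6, 8, 9} — 9 in total.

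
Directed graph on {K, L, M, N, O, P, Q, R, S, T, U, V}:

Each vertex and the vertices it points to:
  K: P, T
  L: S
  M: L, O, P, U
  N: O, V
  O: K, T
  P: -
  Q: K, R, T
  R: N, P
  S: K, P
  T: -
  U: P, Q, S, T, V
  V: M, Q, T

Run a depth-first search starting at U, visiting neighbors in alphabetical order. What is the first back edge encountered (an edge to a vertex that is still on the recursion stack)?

M->U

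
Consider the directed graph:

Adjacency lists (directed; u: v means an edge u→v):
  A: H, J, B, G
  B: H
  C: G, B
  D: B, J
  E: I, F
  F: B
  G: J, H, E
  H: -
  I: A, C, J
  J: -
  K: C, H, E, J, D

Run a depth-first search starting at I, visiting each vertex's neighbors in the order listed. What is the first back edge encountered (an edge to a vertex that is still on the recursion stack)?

DFS from I (visiting each vertex's neighbors in the order listed); mark gray on enter, black on exit:
I gray
  A gray
    H gray
    H black
    J gray
    J black
    B gray
      B→H: H black — skip
    B black
    G gray
      G→J: J black — skip
      G→H: H black — skip
      E gray
        E→I: I is gray → back edge
First back edge: E → I.

E->I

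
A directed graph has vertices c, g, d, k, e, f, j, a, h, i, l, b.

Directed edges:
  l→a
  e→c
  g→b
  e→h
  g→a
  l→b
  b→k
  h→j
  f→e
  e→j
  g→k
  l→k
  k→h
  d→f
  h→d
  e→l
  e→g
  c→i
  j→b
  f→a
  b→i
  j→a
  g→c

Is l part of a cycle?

Yes

l is on a cycle iff l can reach itself via ≥1 edge.
l → k → h → d → f → e → l — yes.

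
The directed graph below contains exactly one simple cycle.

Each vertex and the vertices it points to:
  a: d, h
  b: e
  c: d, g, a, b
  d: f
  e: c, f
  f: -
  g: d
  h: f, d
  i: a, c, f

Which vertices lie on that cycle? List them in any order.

b, c, e

DFS with gray/black marking from c:
c gray
  d gray
    f gray
    f black
  d black
  g gray
    g→d: d black — skip
  g black
  a gray
    a→d: d black — skip
    h gray
      h→f: f black — skip
      h→d: d black — skip
    h black
  a black
  b gray
    e gray
      e→c: c is gray → back edge
Back edge closes the cycle c → b → e → c; its vertices are {b, c, e}.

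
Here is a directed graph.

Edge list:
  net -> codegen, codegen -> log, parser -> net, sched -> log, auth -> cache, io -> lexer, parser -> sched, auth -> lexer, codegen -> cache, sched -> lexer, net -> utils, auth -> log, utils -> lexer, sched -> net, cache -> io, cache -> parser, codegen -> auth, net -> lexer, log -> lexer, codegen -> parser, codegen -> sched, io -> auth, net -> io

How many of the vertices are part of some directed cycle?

7

A vertex is on a directed cycle iff it belongs to a strongly connected component of size ≥ 2 (or has a self-loop).
The vertices on cycles are {io, net, auth, cache, sched, parser, codegen} — 7 in total.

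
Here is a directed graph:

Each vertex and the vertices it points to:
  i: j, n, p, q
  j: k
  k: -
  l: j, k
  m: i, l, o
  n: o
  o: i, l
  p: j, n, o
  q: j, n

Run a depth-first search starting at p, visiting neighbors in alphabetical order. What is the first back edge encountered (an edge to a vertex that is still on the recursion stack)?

i→n

DFS from p (visiting neighbors in alphabetical order); mark gray on enter, black on exit:
p gray
  j gray
    k gray
    k black
  j black
  n gray
    o gray
      i gray
        i→j: j black — skip
        i→n: n is gray → back edge
First back edge: i → n.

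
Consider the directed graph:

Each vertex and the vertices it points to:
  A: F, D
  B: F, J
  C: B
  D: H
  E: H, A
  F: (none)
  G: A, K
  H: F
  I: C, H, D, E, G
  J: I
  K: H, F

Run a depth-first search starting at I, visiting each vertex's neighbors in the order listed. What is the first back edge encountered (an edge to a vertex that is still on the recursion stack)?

DFS from I (visiting each vertex's neighbors in the order listed); mark gray on enter, black on exit:
I gray
  C gray
    B gray
      F gray
      F black
      J gray
        J→I: I is gray → back edge
First back edge: J → I.

J→I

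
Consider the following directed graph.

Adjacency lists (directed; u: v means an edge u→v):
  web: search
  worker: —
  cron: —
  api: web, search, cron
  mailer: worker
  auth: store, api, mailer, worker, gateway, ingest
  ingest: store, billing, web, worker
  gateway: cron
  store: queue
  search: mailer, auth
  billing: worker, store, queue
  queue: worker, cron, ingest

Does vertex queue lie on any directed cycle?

Yes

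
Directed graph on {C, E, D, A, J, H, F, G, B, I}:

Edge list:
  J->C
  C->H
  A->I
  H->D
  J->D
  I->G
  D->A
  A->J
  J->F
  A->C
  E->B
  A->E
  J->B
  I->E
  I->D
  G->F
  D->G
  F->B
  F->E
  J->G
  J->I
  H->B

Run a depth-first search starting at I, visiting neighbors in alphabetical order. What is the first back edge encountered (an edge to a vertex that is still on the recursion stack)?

DFS from I (visiting neighbors in alphabetical order); mark gray on enter, black on exit:
I gray
  D gray
    A gray
      C gray
        H gray
          B gray
          B black
          H→D: D is gray → back edge
First back edge: H → D.

H→D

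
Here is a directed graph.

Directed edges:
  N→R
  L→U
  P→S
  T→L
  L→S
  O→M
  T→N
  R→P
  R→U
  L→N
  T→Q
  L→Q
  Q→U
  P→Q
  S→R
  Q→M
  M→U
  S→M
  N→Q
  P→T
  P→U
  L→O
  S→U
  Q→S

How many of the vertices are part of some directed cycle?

A vertex is on a directed cycle iff it belongs to a strongly connected component of size ≥ 2 (or has a self-loop).
The vertices on cycles are {L, N, P, Q, R, S, T} — 7 in total.

7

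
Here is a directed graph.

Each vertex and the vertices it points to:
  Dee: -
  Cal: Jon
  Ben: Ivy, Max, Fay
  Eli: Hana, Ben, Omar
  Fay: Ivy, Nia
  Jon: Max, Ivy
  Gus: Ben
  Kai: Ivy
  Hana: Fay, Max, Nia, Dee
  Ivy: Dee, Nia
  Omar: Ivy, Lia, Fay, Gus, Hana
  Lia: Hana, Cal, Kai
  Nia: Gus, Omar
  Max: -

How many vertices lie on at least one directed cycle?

A vertex is on a directed cycle iff it belongs to a strongly connected component of size ≥ 2 (or has a self-loop).
The vertices on cycles are {Ben, Cal, Fay, Gus, Ivy, Jon, Kai, Lia, Nia, Hana, Omar} — 11 in total.

11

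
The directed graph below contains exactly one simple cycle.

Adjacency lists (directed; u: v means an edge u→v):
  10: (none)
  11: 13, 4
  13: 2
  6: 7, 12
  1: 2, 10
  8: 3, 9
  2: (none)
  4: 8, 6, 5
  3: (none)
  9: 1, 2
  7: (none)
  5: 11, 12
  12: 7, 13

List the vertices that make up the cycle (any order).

DFS with gray/black marking from 11:
11 gray
  13 gray
    2 gray
    2 black
  13 black
  4 gray
    8 gray
      3 gray
      3 black
      9 gray
        1 gray
          1→2: 2 black — skip
          10 gray
          10 black
        1 black
        9→2: 2 black — skip
      9 black
    8 black
    6 gray
      7 gray
      7 black
      12 gray
        12→7: 7 black — skip
        12→13: 13 black — skip
      12 black
    6 black
    5 gray
      5→11: 11 is gray → back edge
Back edge closes the cycle 11 → 4 → 5 → 11; its vertices are {4, 5, 11}.

4, 5, 11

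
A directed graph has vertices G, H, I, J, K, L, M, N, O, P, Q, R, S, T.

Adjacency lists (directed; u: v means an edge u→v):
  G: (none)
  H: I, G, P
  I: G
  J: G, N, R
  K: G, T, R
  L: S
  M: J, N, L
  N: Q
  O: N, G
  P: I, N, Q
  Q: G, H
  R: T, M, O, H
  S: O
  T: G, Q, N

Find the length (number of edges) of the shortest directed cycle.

3

For each vertex v, BFS finds the shortest path from v back to v.
The shortest such closed walk is R → M → J → R, length 3.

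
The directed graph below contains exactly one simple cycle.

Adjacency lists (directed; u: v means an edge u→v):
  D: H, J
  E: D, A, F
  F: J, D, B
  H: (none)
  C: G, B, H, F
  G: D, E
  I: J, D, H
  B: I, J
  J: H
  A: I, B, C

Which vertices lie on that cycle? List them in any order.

DFS with gray/black marking from G:
G gray
  D gray
    H gray
    H black
    J gray
      J→H: H black — skip
    J black
  D black
  E gray
    E→D: D black — skip
    A gray
      I gray
        I→J: J black — skip
        I→D: D black — skip
        I→H: H black — skip
      I black
      B gray
        B→I: I black — skip
        B→J: J black — skip
      B black
      C gray
        C→G: G is gray → back edge
Back edge closes the cycle G → E → A → C → G; its vertices are {A, C, E, G}.

A, C, E, G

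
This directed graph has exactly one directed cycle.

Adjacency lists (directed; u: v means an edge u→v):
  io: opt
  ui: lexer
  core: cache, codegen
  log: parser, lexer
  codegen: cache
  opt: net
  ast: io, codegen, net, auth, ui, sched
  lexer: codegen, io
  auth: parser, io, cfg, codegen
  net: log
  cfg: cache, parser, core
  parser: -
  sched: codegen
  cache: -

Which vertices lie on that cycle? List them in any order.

io, log, net, opt, lexer

DFS with gray/black marking from net:
net gray
  log gray
    parser gray
    parser black
    lexer gray
      codegen gray
        cache gray
        cache black
      codegen black
      io gray
        opt gray
          opt→net: net is gray → back edge
Back edge closes the cycle net → log → lexer → io → opt → net; its vertices are {io, log, net, opt, lexer}.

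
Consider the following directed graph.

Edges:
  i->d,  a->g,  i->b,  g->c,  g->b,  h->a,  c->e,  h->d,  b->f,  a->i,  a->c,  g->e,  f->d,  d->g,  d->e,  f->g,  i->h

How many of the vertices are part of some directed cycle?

7

A vertex is on a directed cycle iff it belongs to a strongly connected component of size ≥ 2 (or has a self-loop).
The vertices on cycles are {a, b, d, f, g, h, i} — 7 in total.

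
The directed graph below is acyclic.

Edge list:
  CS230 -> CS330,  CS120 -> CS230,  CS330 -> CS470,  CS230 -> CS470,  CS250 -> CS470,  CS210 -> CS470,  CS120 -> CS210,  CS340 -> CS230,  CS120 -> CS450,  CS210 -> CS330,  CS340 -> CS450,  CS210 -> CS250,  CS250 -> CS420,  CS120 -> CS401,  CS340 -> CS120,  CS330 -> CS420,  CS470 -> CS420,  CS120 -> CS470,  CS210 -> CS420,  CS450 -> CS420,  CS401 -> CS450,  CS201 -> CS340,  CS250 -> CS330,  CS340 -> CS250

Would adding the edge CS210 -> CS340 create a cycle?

Adding CS210→CS340 creates a cycle iff CS340 can already reach CS210.
Path from CS340: CS340 → CS120 → CS210.
So CS340 → … → CS210 → CS340 is a cycle.

Yes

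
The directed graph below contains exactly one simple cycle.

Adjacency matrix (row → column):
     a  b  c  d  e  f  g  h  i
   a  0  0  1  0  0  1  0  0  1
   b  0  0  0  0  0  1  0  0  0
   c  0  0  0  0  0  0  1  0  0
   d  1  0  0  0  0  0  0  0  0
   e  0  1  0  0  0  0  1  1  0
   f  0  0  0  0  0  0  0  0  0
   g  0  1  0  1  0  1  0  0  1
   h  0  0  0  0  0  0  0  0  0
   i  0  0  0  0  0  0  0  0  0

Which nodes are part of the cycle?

a, c, d, g

DFS with gray/black marking from g:
g gray
  b gray
    f gray
    f black
  b black
  g→f: f black — skip
  d gray
    a gray
      a→f: f black — skip
      c gray
        c→g: g is gray → back edge
Back edge closes the cycle g → d → a → c → g; its vertices are {a, c, d, g}.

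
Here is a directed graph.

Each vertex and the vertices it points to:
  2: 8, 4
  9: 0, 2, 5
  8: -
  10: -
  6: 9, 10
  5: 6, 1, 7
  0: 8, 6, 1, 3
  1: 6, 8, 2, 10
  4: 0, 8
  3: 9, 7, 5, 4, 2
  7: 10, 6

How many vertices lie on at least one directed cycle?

9

A vertex is on a directed cycle iff it belongs to a strongly connected component of size ≥ 2 (or has a self-loop).
The vertices on cycles are {0, 1, 2, 3, 4, 5, 6, 7, 9} — 9 in total.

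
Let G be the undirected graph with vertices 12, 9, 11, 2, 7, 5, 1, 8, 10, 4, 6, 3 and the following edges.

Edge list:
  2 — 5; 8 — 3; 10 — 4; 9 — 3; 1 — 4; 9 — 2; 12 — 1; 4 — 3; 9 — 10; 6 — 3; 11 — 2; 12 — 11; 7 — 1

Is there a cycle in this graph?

Yes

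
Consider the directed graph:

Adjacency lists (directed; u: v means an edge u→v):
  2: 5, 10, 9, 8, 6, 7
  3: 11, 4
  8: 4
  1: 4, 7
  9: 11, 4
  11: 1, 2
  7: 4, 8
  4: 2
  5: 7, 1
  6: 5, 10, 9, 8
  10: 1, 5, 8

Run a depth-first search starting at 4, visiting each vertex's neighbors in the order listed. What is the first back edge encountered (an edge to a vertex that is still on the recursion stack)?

7->4

DFS from 4 (visiting each vertex's neighbors in the order listed); mark gray on enter, black on exit:
4 gray
  2 gray
    5 gray
      7 gray
        7→4: 4 is gray → back edge
First back edge: 7 → 4.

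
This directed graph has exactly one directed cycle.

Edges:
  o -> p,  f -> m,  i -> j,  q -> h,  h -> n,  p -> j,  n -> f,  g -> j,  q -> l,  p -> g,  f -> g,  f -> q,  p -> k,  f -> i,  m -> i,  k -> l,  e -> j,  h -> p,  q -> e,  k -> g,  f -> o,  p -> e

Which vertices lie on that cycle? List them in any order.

f, h, n, q

DFS with gray/black marking from h:
h gray
  n gray
    f gray
      o gray
        p gray
          g gray
            j gray
            j black
          g black
          p→j: j black — skip
          e gray
            e→j: j black — skip
          e black
          k gray
            k→g: g black — skip
            l gray
            l black
          k black
        p black
      o black
      m gray
        i gray
          i→j: j black — skip
        i black
      m black
      f→g: g black — skip
      f→i: i black — skip
      q gray
        q→l: l black — skip
        q→h: h is gray → back edge
Back edge closes the cycle h → n → f → q → h; its vertices are {f, h, n, q}.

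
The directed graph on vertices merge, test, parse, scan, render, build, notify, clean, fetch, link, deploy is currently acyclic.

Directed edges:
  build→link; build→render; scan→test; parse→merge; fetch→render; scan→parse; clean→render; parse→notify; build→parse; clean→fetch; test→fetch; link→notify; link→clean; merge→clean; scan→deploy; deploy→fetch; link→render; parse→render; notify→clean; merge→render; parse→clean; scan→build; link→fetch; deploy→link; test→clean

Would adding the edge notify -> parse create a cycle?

Yes

Adding notify→parse creates a cycle iff parse can already reach notify.
Path from parse: parse → notify.
So parse → … → notify → parse is a cycle.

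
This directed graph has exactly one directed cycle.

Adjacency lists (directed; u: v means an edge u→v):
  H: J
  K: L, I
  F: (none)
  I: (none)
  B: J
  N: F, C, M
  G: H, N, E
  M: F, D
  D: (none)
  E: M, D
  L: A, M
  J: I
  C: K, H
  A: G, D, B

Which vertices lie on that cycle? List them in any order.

DFS with gray/black marking from L:
L gray
  A gray
    G gray
      H gray
        J gray
          I gray
          I black
        J black
      H black
      N gray
        F gray
        F black
        C gray
          K gray
            K→L: L is gray → back edge
Back edge closes the cycle L → A → G → N → C → K → L; its vertices are {A, C, G, K, L, N}.

A, C, G, K, L, N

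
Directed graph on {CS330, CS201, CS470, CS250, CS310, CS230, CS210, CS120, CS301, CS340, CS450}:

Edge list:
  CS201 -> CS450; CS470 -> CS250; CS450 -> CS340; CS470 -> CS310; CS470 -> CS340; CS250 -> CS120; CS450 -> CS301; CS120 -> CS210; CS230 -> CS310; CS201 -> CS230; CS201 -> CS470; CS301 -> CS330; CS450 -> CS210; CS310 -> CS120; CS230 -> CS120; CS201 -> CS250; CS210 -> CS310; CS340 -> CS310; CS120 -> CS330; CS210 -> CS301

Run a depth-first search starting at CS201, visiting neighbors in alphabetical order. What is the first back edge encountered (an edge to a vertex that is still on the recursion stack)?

DFS from CS201 (visiting neighbors in alphabetical order); mark gray on enter, black on exit:
CS201 gray
  CS230 gray
    CS120 gray
      CS210 gray
        CS301 gray
          CS330 gray
          CS330 black
        CS301 black
        CS310 gray
          CS310→CS120: CS120 is gray → back edge
First back edge: CS310 → CS120.

CS310→CS120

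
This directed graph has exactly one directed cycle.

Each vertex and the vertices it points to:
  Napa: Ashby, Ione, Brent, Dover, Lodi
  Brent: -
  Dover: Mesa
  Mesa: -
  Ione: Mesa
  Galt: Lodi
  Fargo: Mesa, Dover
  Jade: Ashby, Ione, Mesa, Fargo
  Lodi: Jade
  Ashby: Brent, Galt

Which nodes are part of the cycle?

Galt, Jade, Lodi, Ashby

DFS with gray/black marking from Lodi:
Lodi gray
  Jade gray
    Ashby gray
      Brent gray
      Brent black
      Galt gray
        Galt→Lodi: Lodi is gray → back edge
Back edge closes the cycle Lodi → Jade → Ashby → Galt → Lodi; its vertices are {Galt, Jade, Lodi, Ashby}.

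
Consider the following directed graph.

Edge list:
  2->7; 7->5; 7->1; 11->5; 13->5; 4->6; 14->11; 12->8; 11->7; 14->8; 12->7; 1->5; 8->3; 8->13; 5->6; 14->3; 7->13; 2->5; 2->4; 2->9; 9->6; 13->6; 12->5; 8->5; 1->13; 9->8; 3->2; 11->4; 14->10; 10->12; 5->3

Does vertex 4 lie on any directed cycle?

No

4 lies on a cycle iff there is a path from 4 back to itself.
Exploring from 4, it never reaches itself; equivalently, its strongly connected component is a singleton.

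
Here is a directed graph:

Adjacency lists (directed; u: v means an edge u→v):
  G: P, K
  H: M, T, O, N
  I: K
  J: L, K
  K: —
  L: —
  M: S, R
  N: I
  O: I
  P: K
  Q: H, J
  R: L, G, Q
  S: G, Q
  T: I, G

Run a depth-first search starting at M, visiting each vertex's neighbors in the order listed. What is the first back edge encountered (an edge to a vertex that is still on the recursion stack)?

H->M

DFS from M (visiting each vertex's neighbors in the order listed); mark gray on enter, black on exit:
M gray
  S gray
    G gray
      P gray
        K gray
        K black
      P black
      G→K: K black — skip
    G black
    Q gray
      H gray
        H→M: M is gray → back edge
First back edge: H → M.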